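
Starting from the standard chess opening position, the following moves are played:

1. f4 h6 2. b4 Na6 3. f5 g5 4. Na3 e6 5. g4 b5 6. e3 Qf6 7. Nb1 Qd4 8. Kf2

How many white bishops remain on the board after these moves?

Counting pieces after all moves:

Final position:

  a b c d e f g h
  ─────────────────
8│♜ · ♝ · ♚ ♝ ♞ ♜│8
7│♟ · ♟ ♟ · ♟ · ·│7
6│♞ · · · ♟ · · ♟│6
5│· ♟ · · · ♙ ♟ ·│5
4│· ♙ · ♛ · · ♙ ·│4
3│· · · · ♙ · · ·│3
2│♙ · ♙ ♙ · ♔ · ♙│2
1│♖ ♘ ♗ ♕ · ♗ ♘ ♖│1
  ─────────────────
  a b c d e f g h


2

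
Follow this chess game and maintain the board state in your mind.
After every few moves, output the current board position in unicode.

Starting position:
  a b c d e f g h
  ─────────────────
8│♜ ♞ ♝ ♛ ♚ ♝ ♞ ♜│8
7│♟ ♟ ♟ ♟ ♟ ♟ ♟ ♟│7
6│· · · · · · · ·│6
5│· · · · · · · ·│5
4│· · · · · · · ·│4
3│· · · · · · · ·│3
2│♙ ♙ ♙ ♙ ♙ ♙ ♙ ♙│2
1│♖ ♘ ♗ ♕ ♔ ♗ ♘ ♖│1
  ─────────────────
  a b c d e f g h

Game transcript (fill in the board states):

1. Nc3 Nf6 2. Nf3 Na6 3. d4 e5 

  a b c d e f g h
  ─────────────────
8│♜ · ♝ ♛ ♚ ♝ · ♜│8
7│♟ ♟ ♟ ♟ · ♟ ♟ ♟│7
6│♞ · · · · ♞ · ·│6
5│· · · · ♟ · · ·│5
4│· · · ♙ · · · ·│4
3│· · ♘ · · ♘ · ·│3
2│♙ ♙ ♙ · ♙ ♙ ♙ ♙│2
1│♖ · ♗ ♕ ♔ ♗ · ♖│1
  ─────────────────
  a b c d e f g h

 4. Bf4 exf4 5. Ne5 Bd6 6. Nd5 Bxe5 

  a b c d e f g h
  ─────────────────
8│♜ · ♝ ♛ ♚ · · ♜│8
7│♟ ♟ ♟ ♟ · ♟ ♟ ♟│7
6│♞ · · · · ♞ · ·│6
5│· · · ♘ ♝ · · ·│5
4│· · · ♙ · ♟ · ·│4
3│· · · · · · · ·│3
2│♙ ♙ ♙ · ♙ ♙ ♙ ♙│2
1│♖ · · ♕ ♔ ♗ · ♖│1
  ─────────────────
  a b c d e f g h

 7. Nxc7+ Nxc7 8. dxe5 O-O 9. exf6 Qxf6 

  a b c d e f g h
  ─────────────────
8│♜ · ♝ · · ♜ ♚ ·│8
7│♟ ♟ ♞ ♟ · ♟ ♟ ♟│7
6│· · · · · ♛ · ·│6
5│· · · · · · · ·│5
4│· · · · · ♟ · ·│4
3│· · · · · · · ·│3
2│♙ ♙ ♙ · ♙ ♙ ♙ ♙│2
1│♖ · · ♕ ♔ ♗ · ♖│1
  ─────────────────
  a b c d e f g h

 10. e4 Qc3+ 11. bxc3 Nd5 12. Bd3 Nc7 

  a b c d e f g h
  ─────────────────
8│♜ · ♝ · · ♜ ♚ ·│8
7│♟ ♟ ♞ ♟ · ♟ ♟ ♟│7
6│· · · · · · · ·│6
5│· · · · · · · ·│5
4│· · · · ♙ ♟ · ·│4
3│· · ♙ ♗ · · · ·│3
2│♙ · ♙ · · ♙ ♙ ♙│2
1│♖ · · ♕ ♔ · · ♖│1
  ─────────────────
  a b c d e f g h

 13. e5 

  a b c d e f g h
  ─────────────────
8│♜ · ♝ · · ♜ ♚ ·│8
7│♟ ♟ ♞ ♟ · ♟ ♟ ♟│7
6│· · · · · · · ·│6
5│· · · · ♙ · · ·│5
4│· · · · · ♟ · ·│4
3│· · ♙ ♗ · · · ·│3
2│♙ · ♙ · · ♙ ♙ ♙│2
1│♖ · · ♕ ♔ · · ♖│1
  ─────────────────
  a b c d e f g h


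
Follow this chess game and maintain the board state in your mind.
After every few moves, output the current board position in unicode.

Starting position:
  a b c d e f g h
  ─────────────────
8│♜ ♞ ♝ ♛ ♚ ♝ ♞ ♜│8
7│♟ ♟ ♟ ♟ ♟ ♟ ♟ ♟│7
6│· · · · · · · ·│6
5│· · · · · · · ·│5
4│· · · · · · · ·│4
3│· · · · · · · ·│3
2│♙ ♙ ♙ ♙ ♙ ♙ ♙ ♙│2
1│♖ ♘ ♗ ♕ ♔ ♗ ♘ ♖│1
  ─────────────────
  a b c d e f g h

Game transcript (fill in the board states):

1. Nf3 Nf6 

  a b c d e f g h
  ─────────────────
8│♜ ♞ ♝ ♛ ♚ ♝ · ♜│8
7│♟ ♟ ♟ ♟ ♟ ♟ ♟ ♟│7
6│· · · · · ♞ · ·│6
5│· · · · · · · ·│5
4│· · · · · · · ·│4
3│· · · · · ♘ · ·│3
2│♙ ♙ ♙ ♙ ♙ ♙ ♙ ♙│2
1│♖ ♘ ♗ ♕ ♔ ♗ · ♖│1
  ─────────────────
  a b c d e f g h

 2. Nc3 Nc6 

  a b c d e f g h
  ─────────────────
8│♜ · ♝ ♛ ♚ ♝ · ♜│8
7│♟ ♟ ♟ ♟ ♟ ♟ ♟ ♟│7
6│· · ♞ · · ♞ · ·│6
5│· · · · · · · ·│5
4│· · · · · · · ·│4
3│· · ♘ · · ♘ · ·│3
2│♙ ♙ ♙ ♙ ♙ ♙ ♙ ♙│2
1│♖ · ♗ ♕ ♔ ♗ · ♖│1
  ─────────────────
  a b c d e f g h

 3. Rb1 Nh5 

  a b c d e f g h
  ─────────────────
8│♜ · ♝ ♛ ♚ ♝ · ♜│8
7│♟ ♟ ♟ ♟ ♟ ♟ ♟ ♟│7
6│· · ♞ · · · · ·│6
5│· · · · · · · ♞│5
4│· · · · · · · ·│4
3│· · ♘ · · ♘ · ·│3
2│♙ ♙ ♙ ♙ ♙ ♙ ♙ ♙│2
1│· ♖ ♗ ♕ ♔ ♗ · ♖│1
  ─────────────────
  a b c d e f g h

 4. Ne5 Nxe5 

  a b c d e f g h
  ─────────────────
8│♜ · ♝ ♛ ♚ ♝ · ♜│8
7│♟ ♟ ♟ ♟ ♟ ♟ ♟ ♟│7
6│· · · · · · · ·│6
5│· · · · ♞ · · ♞│5
4│· · · · · · · ·│4
3│· · ♘ · · · · ·│3
2│♙ ♙ ♙ ♙ ♙ ♙ ♙ ♙│2
1│· ♖ ♗ ♕ ♔ ♗ · ♖│1
  ─────────────────
  a b c d e f g h

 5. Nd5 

  a b c d e f g h
  ─────────────────
8│♜ · ♝ ♛ ♚ ♝ · ♜│8
7│♟ ♟ ♟ ♟ ♟ ♟ ♟ ♟│7
6│· · · · · · · ·│6
5│· · · ♘ ♞ · · ♞│5
4│· · · · · · · ·│4
3│· · · · · · · ·│3
2│♙ ♙ ♙ ♙ ♙ ♙ ♙ ♙│2
1│· ♖ ♗ ♕ ♔ ♗ · ♖│1
  ─────────────────
  a b c d e f g h


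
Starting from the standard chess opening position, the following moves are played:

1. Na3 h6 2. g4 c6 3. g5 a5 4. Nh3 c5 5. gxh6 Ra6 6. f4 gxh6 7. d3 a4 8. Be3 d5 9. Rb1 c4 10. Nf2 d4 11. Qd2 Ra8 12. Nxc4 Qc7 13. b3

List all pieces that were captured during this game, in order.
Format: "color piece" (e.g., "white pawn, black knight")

Tracking captures:
  gxh6: captured black pawn
  gxh6: captured white pawn
  Nxc4: captured black pawn

black pawn, white pawn, black pawn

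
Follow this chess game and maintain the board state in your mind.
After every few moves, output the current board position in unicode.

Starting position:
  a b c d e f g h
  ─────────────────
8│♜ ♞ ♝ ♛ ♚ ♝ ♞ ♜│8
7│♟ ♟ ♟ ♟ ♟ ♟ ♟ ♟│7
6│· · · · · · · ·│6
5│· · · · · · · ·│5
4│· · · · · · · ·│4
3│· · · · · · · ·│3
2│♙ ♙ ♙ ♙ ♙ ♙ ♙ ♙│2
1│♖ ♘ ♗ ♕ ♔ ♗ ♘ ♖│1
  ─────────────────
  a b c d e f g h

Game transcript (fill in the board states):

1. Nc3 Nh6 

  a b c d e f g h
  ─────────────────
8│♜ ♞ ♝ ♛ ♚ ♝ · ♜│8
7│♟ ♟ ♟ ♟ ♟ ♟ ♟ ♟│7
6│· · · · · · · ♞│6
5│· · · · · · · ·│5
4│· · · · · · · ·│4
3│· · ♘ · · · · ·│3
2│♙ ♙ ♙ ♙ ♙ ♙ ♙ ♙│2
1│♖ · ♗ ♕ ♔ ♗ ♘ ♖│1
  ─────────────────
  a b c d e f g h

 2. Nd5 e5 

  a b c d e f g h
  ─────────────────
8│♜ ♞ ♝ ♛ ♚ ♝ · ♜│8
7│♟ ♟ ♟ ♟ · ♟ ♟ ♟│7
6│· · · · · · · ♞│6
5│· · · ♘ ♟ · · ·│5
4│· · · · · · · ·│4
3│· · · · · · · ·│3
2│♙ ♙ ♙ ♙ ♙ ♙ ♙ ♙│2
1│♖ · ♗ ♕ ♔ ♗ ♘ ♖│1
  ─────────────────
  a b c d e f g h

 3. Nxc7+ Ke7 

  a b c d e f g h
  ─────────────────
8│♜ ♞ ♝ ♛ · ♝ · ♜│8
7│♟ ♟ ♘ ♟ ♚ ♟ ♟ ♟│7
6│· · · · · · · ♞│6
5│· · · · ♟ · · ·│5
4│· · · · · · · ·│4
3│· · · · · · · ·│3
2│♙ ♙ ♙ ♙ ♙ ♙ ♙ ♙│2
1│♖ · ♗ ♕ ♔ ♗ ♘ ♖│1
  ─────────────────
  a b c d e f g h

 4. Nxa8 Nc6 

  a b c d e f g h
  ─────────────────
8│♘ · ♝ ♛ · ♝ · ♜│8
7│♟ ♟ · ♟ ♚ ♟ ♟ ♟│7
6│· · ♞ · · · · ♞│6
5│· · · · ♟ · · ·│5
4│· · · · · · · ·│4
3│· · · · · · · ·│3
2│♙ ♙ ♙ ♙ ♙ ♙ ♙ ♙│2
1│♖ · ♗ ♕ ♔ ♗ ♘ ♖│1
  ─────────────────
  a b c d e f g h

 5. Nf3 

  a b c d e f g h
  ─────────────────
8│♘ · ♝ ♛ · ♝ · ♜│8
7│♟ ♟ · ♟ ♚ ♟ ♟ ♟│7
6│· · ♞ · · · · ♞│6
5│· · · · ♟ · · ·│5
4│· · · · · · · ·│4
3│· · · · · ♘ · ·│3
2│♙ ♙ ♙ ♙ ♙ ♙ ♙ ♙│2
1│♖ · ♗ ♕ ♔ ♗ · ♖│1
  ─────────────────
  a b c d e f g h


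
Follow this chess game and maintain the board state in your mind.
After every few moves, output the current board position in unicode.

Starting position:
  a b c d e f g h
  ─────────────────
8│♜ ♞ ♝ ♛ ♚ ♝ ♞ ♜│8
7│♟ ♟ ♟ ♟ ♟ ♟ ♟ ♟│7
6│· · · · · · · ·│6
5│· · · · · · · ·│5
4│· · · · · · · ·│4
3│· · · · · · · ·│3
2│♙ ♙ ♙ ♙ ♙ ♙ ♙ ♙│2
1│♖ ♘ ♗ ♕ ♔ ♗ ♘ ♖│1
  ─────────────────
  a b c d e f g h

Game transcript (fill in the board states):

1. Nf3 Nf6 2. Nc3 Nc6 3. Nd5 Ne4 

  a b c d e f g h
  ─────────────────
8│♜ · ♝ ♛ ♚ ♝ · ♜│8
7│♟ ♟ ♟ ♟ ♟ ♟ ♟ ♟│7
6│· · ♞ · · · · ·│6
5│· · · ♘ · · · ·│5
4│· · · · ♞ · · ·│4
3│· · · · · ♘ · ·│3
2│♙ ♙ ♙ ♙ ♙ ♙ ♙ ♙│2
1│♖ · ♗ ♕ ♔ ♗ · ♖│1
  ─────────────────
  a b c d e f g h

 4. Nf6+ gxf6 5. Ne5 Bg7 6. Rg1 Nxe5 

  a b c d e f g h
  ─────────────────
8│♜ · ♝ ♛ ♚ · · ♜│8
7│♟ ♟ ♟ ♟ ♟ ♟ ♝ ♟│7
6│· · · · · ♟ · ·│6
5│· · · · ♞ · · ·│5
4│· · · · ♞ · · ·│4
3│· · · · · · · ·│3
2│♙ ♙ ♙ ♙ ♙ ♙ ♙ ♙│2
1│♖ · ♗ ♕ ♔ ♗ ♖ ·│1
  ─────────────────
  a b c d e f g h

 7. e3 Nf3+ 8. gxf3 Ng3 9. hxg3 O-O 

  a b c d e f g h
  ─────────────────
8│♜ · ♝ ♛ · ♜ ♚ ·│8
7│♟ ♟ ♟ ♟ ♟ ♟ ♝ ♟│7
6│· · · · · ♟ · ·│6
5│· · · · · · · ·│5
4│· · · · · · · ·│4
3│· · · · ♙ ♙ ♙ ·│3
2│♙ ♙ ♙ ♙ · ♙ · ·│2
1│♖ · ♗ ♕ ♔ ♗ ♖ ·│1
  ─────────────────
  a b c d e f g h

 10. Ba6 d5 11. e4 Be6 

  a b c d e f g h
  ─────────────────
8│♜ · · ♛ · ♜ ♚ ·│8
7│♟ ♟ ♟ · ♟ ♟ ♝ ♟│7
6│♗ · · · ♝ ♟ · ·│6
5│· · · ♟ · · · ·│5
4│· · · · ♙ · · ·│4
3│· · · · · ♙ ♙ ·│3
2│♙ ♙ ♙ ♙ · ♙ · ·│2
1│♖ · ♗ ♕ ♔ · ♖ ·│1
  ─────────────────
  a b c d e f g h


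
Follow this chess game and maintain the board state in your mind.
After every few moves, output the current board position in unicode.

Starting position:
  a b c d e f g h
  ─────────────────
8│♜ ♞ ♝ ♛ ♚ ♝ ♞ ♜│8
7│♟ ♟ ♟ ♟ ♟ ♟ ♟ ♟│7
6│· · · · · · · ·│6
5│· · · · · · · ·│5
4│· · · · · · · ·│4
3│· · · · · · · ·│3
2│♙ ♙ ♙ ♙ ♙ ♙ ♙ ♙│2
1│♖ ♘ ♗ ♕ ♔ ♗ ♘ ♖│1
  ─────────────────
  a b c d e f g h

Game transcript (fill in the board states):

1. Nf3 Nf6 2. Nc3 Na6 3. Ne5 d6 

  a b c d e f g h
  ─────────────────
8│♜ · ♝ ♛ ♚ ♝ · ♜│8
7│♟ ♟ ♟ · ♟ ♟ ♟ ♟│7
6│♞ · · ♟ · ♞ · ·│6
5│· · · · ♘ · · ·│5
4│· · · · · · · ·│4
3│· · ♘ · · · · ·│3
2│♙ ♙ ♙ ♙ ♙ ♙ ♙ ♙│2
1│♖ · ♗ ♕ ♔ ♗ · ♖│1
  ─────────────────
  a b c d e f g h

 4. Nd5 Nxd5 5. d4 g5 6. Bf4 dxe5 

  a b c d e f g h
  ─────────────────
8│♜ · ♝ ♛ ♚ ♝ · ♜│8
7│♟ ♟ ♟ · ♟ ♟ · ♟│7
6│♞ · · · · · · ·│6
5│· · · ♞ ♟ · ♟ ·│5
4│· · · ♙ · ♗ · ·│4
3│· · · · · · · ·│3
2│♙ ♙ ♙ · ♙ ♙ ♙ ♙│2
1│♖ · · ♕ ♔ ♗ · ♖│1
  ─────────────────
  a b c d e f g h

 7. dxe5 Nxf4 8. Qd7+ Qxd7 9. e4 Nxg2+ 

  a b c d e f g h
  ─────────────────
8│♜ · ♝ · ♚ ♝ · ♜│8
7│♟ ♟ ♟ ♛ ♟ ♟ · ♟│7
6│♞ · · · · · · ·│6
5│· · · · ♙ · ♟ ·│5
4│· · · · ♙ · · ·│4
3│· · · · · · · ·│3
2│♙ ♙ ♙ · · ♙ ♞ ♙│2
1│♖ · · · ♔ ♗ · ♖│1
  ─────────────────
  a b c d e f g h

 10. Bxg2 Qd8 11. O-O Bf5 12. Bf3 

  a b c d e f g h
  ─────────────────
8│♜ · · ♛ ♚ ♝ · ♜│8
7│♟ ♟ ♟ · ♟ ♟ · ♟│7
6│♞ · · · · · · ·│6
5│· · · · ♙ ♝ ♟ ·│5
4│· · · · ♙ · · ·│4
3│· · · · · ♗ · ·│3
2│♙ ♙ ♙ · · ♙ · ♙│2
1│♖ · · · · ♖ ♔ ·│1
  ─────────────────
  a b c d e f g h


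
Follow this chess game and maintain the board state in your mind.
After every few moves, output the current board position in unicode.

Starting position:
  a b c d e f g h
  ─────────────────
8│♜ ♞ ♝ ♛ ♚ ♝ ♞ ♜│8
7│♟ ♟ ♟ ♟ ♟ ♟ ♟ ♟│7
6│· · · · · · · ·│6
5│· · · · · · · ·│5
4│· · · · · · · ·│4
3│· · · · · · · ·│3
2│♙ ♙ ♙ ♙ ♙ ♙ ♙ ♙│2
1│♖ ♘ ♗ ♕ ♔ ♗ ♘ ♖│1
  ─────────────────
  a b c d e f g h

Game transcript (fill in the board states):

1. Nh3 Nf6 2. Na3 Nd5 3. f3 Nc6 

  a b c d e f g h
  ─────────────────
8│♜ · ♝ ♛ ♚ ♝ · ♜│8
7│♟ ♟ ♟ ♟ ♟ ♟ ♟ ♟│7
6│· · ♞ · · · · ·│6
5│· · · ♞ · · · ·│5
4│· · · · · · · ·│4
3│♘ · · · · ♙ · ♘│3
2│♙ ♙ ♙ ♙ ♙ · ♙ ♙│2
1│♖ · ♗ ♕ ♔ ♗ · ♖│1
  ─────────────────
  a b c d e f g h

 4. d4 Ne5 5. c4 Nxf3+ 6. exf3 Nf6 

  a b c d e f g h
  ─────────────────
8│♜ · ♝ ♛ ♚ ♝ · ♜│8
7│♟ ♟ ♟ ♟ ♟ ♟ ♟ ♟│7
6│· · · · · ♞ · ·│6
5│· · · · · · · ·│5
4│· · ♙ ♙ · · · ·│4
3│♘ · · · · ♙ · ♘│3
2│♙ ♙ · · · · ♙ ♙│2
1│♖ · ♗ ♕ ♔ ♗ · ♖│1
  ─────────────────
  a b c d e f g h

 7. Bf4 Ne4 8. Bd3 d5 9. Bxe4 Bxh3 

  a b c d e f g h
  ─────────────────
8│♜ · · ♛ ♚ ♝ · ♜│8
7│♟ ♟ ♟ · ♟ ♟ ♟ ♟│7
6│· · · · · · · ·│6
5│· · · ♟ · · · ·│5
4│· · ♙ ♙ ♗ ♗ · ·│4
3│♘ · · · · ♙ · ♝│3
2│♙ ♙ · · · · ♙ ♙│2
1│♖ · · ♕ ♔ · · ♖│1
  ─────────────────
  a b c d e f g h

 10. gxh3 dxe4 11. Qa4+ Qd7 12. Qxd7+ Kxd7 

  a b c d e f g h
  ─────────────────
8│♜ · · · · ♝ · ♜│8
7│♟ ♟ ♟ ♚ ♟ ♟ ♟ ♟│7
6│· · · · · · · ·│6
5│· · · · · · · ·│5
4│· · ♙ ♙ ♟ ♗ · ·│4
3│♘ · · · · ♙ · ♙│3
2│♙ ♙ · · · · · ♙│2
1│♖ · · · ♔ · · ♖│1
  ─────────────────
  a b c d e f g h

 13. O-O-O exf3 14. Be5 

  a b c d e f g h
  ─────────────────
8│♜ · · · · ♝ · ♜│8
7│♟ ♟ ♟ ♚ ♟ ♟ ♟ ♟│7
6│· · · · · · · ·│6
5│· · · · ♗ · · ·│5
4│· · ♙ ♙ · · · ·│4
3│♘ · · · · ♟ · ♙│3
2│♙ ♙ · · · · · ♙│2
1│· · ♔ ♖ · · · ♖│1
  ─────────────────
  a b c d e f g h


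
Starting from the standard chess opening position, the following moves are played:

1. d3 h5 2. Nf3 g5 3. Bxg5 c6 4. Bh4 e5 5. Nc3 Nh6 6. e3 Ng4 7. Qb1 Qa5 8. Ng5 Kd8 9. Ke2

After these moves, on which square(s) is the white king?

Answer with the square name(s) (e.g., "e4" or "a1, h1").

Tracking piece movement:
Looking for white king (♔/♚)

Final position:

  a b c d e f g h
  ─────────────────
8│♜ ♞ ♝ ♚ · ♝ · ♜│8
7│♟ ♟ · ♟ · ♟ · ·│7
6│· · ♟ · · · · ·│6
5│♛ · · · ♟ · ♘ ♟│5
4│· · · · · · ♞ ♗│4
3│· · ♘ ♙ ♙ · · ·│3
2│♙ ♙ ♙ · ♔ ♙ ♙ ♙│2
1│♖ ♕ · · · ♗ · ♖│1
  ─────────────────
  a b c d e f g h


e2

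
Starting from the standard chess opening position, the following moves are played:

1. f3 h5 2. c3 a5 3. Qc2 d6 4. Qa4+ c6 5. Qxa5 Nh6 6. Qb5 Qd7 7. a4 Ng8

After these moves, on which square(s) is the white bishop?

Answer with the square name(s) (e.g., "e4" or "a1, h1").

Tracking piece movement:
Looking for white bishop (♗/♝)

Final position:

  a b c d e f g h
  ─────────────────
8│♜ ♞ ♝ · ♚ ♝ ♞ ♜│8
7│· ♟ · ♛ ♟ ♟ ♟ ·│7
6│· · ♟ ♟ · · · ·│6
5│· ♕ · · · · · ♟│5
4│♙ · · · · · · ·│4
3│· · ♙ · · ♙ · ·│3
2│· ♙ · ♙ ♙ · ♙ ♙│2
1│♖ ♘ ♗ · ♔ ♗ ♘ ♖│1
  ─────────────────
  a b c d e f g h


c1, f1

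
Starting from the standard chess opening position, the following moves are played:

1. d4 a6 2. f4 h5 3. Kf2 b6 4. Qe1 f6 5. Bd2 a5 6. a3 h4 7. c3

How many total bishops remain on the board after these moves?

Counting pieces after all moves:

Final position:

  a b c d e f g h
  ─────────────────
8│♜ ♞ ♝ ♛ ♚ ♝ ♞ ♜│8
7│· · ♟ ♟ ♟ · ♟ ·│7
6│· ♟ · · · ♟ · ·│6
5│♟ · · · · · · ·│5
4│· · · ♙ · ♙ · ♟│4
3│♙ · ♙ · · · · ·│3
2│· ♙ · ♗ ♙ ♔ ♙ ♙│2
1│♖ ♘ · · ♕ ♗ ♘ ♖│1
  ─────────────────
  a b c d e f g h


4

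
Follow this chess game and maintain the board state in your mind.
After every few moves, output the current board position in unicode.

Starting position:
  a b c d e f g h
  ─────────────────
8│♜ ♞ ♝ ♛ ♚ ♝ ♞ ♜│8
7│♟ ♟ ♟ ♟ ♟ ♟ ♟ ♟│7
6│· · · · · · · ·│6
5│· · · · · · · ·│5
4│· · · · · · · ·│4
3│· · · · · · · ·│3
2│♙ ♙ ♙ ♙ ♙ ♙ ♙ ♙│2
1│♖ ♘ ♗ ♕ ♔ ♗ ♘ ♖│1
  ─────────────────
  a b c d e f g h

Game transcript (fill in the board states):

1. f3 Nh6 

  a b c d e f g h
  ─────────────────
8│♜ ♞ ♝ ♛ ♚ ♝ · ♜│8
7│♟ ♟ ♟ ♟ ♟ ♟ ♟ ♟│7
6│· · · · · · · ♞│6
5│· · · · · · · ·│5
4│· · · · · · · ·│4
3│· · · · · ♙ · ·│3
2│♙ ♙ ♙ ♙ ♙ · ♙ ♙│2
1│♖ ♘ ♗ ♕ ♔ ♗ ♘ ♖│1
  ─────────────────
  a b c d e f g h

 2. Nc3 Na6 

  a b c d e f g h
  ─────────────────
8│♜ · ♝ ♛ ♚ ♝ · ♜│8
7│♟ ♟ ♟ ♟ ♟ ♟ ♟ ♟│7
6│♞ · · · · · · ♞│6
5│· · · · · · · ·│5
4│· · · · · · · ·│4
3│· · ♘ · · ♙ · ·│3
2│♙ ♙ ♙ ♙ ♙ · ♙ ♙│2
1│♖ · ♗ ♕ ♔ ♗ ♘ ♖│1
  ─────────────────
  a b c d e f g h

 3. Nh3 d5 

  a b c d e f g h
  ─────────────────
8│♜ · ♝ ♛ ♚ ♝ · ♜│8
7│♟ ♟ ♟ · ♟ ♟ ♟ ♟│7
6│♞ · · · · · · ♞│6
5│· · · ♟ · · · ·│5
4│· · · · · · · ·│4
3│· · ♘ · · ♙ · ♘│3
2│♙ ♙ ♙ ♙ ♙ · ♙ ♙│2
1│♖ · ♗ ♕ ♔ ♗ · ♖│1
  ─────────────────
  a b c d e f g h

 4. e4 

  a b c d e f g h
  ─────────────────
8│♜ · ♝ ♛ ♚ ♝ · ♜│8
7│♟ ♟ ♟ · ♟ ♟ ♟ ♟│7
6│♞ · · · · · · ♞│6
5│· · · ♟ · · · ·│5
4│· · · · ♙ · · ·│4
3│· · ♘ · · ♙ · ♘│3
2│♙ ♙ ♙ ♙ · · ♙ ♙│2
1│♖ · ♗ ♕ ♔ ♗ · ♖│1
  ─────────────────
  a b c d e f g h


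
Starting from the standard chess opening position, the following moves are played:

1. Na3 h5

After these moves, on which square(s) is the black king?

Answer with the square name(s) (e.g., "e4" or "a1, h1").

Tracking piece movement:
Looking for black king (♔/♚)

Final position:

  a b c d e f g h
  ─────────────────
8│♜ ♞ ♝ ♛ ♚ ♝ ♞ ♜│8
7│♟ ♟ ♟ ♟ ♟ ♟ ♟ ·│7
6│· · · · · · · ·│6
5│· · · · · · · ♟│5
4│· · · · · · · ·│4
3│♘ · · · · · · ·│3
2│♙ ♙ ♙ ♙ ♙ ♙ ♙ ♙│2
1│♖ · ♗ ♕ ♔ ♗ ♘ ♖│1
  ─────────────────
  a b c d e f g h


e8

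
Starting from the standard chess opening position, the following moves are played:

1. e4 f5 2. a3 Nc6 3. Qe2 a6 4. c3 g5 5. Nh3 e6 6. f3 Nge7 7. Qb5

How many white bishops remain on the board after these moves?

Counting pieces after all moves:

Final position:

  a b c d e f g h
  ─────────────────
8│♜ · ♝ ♛ ♚ ♝ · ♜│8
7│· ♟ ♟ ♟ ♞ · · ♟│7
6│♟ · ♞ · ♟ · · ·│6
5│· ♕ · · · ♟ ♟ ·│5
4│· · · · ♙ · · ·│4
3│♙ · ♙ · · ♙ · ♘│3
2│· ♙ · ♙ · · ♙ ♙│2
1│♖ ♘ ♗ · ♔ ♗ · ♖│1
  ─────────────────
  a b c d e f g h


2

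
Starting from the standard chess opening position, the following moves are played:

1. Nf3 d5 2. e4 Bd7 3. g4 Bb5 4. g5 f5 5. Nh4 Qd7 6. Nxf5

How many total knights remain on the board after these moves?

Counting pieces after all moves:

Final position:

  a b c d e f g h
  ─────────────────
8│♜ ♞ · · ♚ ♝ ♞ ♜│8
7│♟ ♟ ♟ ♛ ♟ · ♟ ♟│7
6│· · · · · · · ·│6
5│· ♝ · ♟ · ♘ ♙ ·│5
4│· · · · ♙ · · ·│4
3│· · · · · · · ·│3
2│♙ ♙ ♙ ♙ · ♙ · ♙│2
1│♖ ♘ ♗ ♕ ♔ ♗ · ♖│1
  ─────────────────
  a b c d e f g h


4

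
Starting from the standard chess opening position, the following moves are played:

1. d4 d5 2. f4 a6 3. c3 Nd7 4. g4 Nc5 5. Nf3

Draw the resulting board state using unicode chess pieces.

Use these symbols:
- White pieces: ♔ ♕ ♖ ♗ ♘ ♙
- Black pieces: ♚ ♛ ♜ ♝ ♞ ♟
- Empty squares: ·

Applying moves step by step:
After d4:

♜ ♞ ♝ ♛ ♚ ♝ ♞ ♜
♟ ♟ ♟ ♟ ♟ ♟ ♟ ♟
· · · · · · · ·
· · · · · · · ·
· · · ♙ · · · ·
· · · · · · · ·
♙ ♙ ♙ · ♙ ♙ ♙ ♙
♖ ♘ ♗ ♕ ♔ ♗ ♘ ♖


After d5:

♜ ♞ ♝ ♛ ♚ ♝ ♞ ♜
♟ ♟ ♟ · ♟ ♟ ♟ ♟
· · · · · · · ·
· · · ♟ · · · ·
· · · ♙ · · · ·
· · · · · · · ·
♙ ♙ ♙ · ♙ ♙ ♙ ♙
♖ ♘ ♗ ♕ ♔ ♗ ♘ ♖


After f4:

♜ ♞ ♝ ♛ ♚ ♝ ♞ ♜
♟ ♟ ♟ · ♟ ♟ ♟ ♟
· · · · · · · ·
· · · ♟ · · · ·
· · · ♙ · ♙ · ·
· · · · · · · ·
♙ ♙ ♙ · ♙ · ♙ ♙
♖ ♘ ♗ ♕ ♔ ♗ ♘ ♖


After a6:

♜ ♞ ♝ ♛ ♚ ♝ ♞ ♜
· ♟ ♟ · ♟ ♟ ♟ ♟
♟ · · · · · · ·
· · · ♟ · · · ·
· · · ♙ · ♙ · ·
· · · · · · · ·
♙ ♙ ♙ · ♙ · ♙ ♙
♖ ♘ ♗ ♕ ♔ ♗ ♘ ♖


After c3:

♜ ♞ ♝ ♛ ♚ ♝ ♞ ♜
· ♟ ♟ · ♟ ♟ ♟ ♟
♟ · · · · · · ·
· · · ♟ · · · ·
· · · ♙ · ♙ · ·
· · ♙ · · · · ·
♙ ♙ · · ♙ · ♙ ♙
♖ ♘ ♗ ♕ ♔ ♗ ♘ ♖


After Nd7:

♜ · ♝ ♛ ♚ ♝ ♞ ♜
· ♟ ♟ ♞ ♟ ♟ ♟ ♟
♟ · · · · · · ·
· · · ♟ · · · ·
· · · ♙ · ♙ · ·
· · ♙ · · · · ·
♙ ♙ · · ♙ · ♙ ♙
♖ ♘ ♗ ♕ ♔ ♗ ♘ ♖


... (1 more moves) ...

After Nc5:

♜ · ♝ ♛ ♚ ♝ ♞ ♜
· ♟ ♟ · ♟ ♟ ♟ ♟
♟ · · · · · · ·
· · ♞ ♟ · · · ·
· · · ♙ · ♙ ♙ ·
· · ♙ · · · · ·
♙ ♙ · · ♙ · · ♙
♖ ♘ ♗ ♕ ♔ ♗ ♘ ♖


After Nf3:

♜ · ♝ ♛ ♚ ♝ ♞ ♜
· ♟ ♟ · ♟ ♟ ♟ ♟
♟ · · · · · · ·
· · ♞ ♟ · · · ·
· · · ♙ · ♙ ♙ ·
· · ♙ · · ♘ · ·
♙ ♙ · · ♙ · · ♙
♖ ♘ ♗ ♕ ♔ ♗ · ♖



  a b c d e f g h
  ─────────────────
8│♜ · ♝ ♛ ♚ ♝ ♞ ♜│8
7│· ♟ ♟ · ♟ ♟ ♟ ♟│7
6│♟ · · · · · · ·│6
5│· · ♞ ♟ · · · ·│5
4│· · · ♙ · ♙ ♙ ·│4
3│· · ♙ · · ♘ · ·│3
2│♙ ♙ · · ♙ · · ♙│2
1│♖ ♘ ♗ ♕ ♔ ♗ · ♖│1
  ─────────────────
  a b c d e f g h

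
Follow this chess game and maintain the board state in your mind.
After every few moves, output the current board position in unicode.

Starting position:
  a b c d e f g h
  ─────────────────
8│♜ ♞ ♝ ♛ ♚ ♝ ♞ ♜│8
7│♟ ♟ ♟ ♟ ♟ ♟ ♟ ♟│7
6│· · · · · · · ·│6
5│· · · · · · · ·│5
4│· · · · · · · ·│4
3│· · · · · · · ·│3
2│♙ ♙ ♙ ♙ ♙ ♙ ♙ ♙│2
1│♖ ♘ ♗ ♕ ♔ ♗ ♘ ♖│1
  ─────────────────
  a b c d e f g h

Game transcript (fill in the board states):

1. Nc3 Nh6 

  a b c d e f g h
  ─────────────────
8│♜ ♞ ♝ ♛ ♚ ♝ · ♜│8
7│♟ ♟ ♟ ♟ ♟ ♟ ♟ ♟│7
6│· · · · · · · ♞│6
5│· · · · · · · ·│5
4│· · · · · · · ·│4
3│· · ♘ · · · · ·│3
2│♙ ♙ ♙ ♙ ♙ ♙ ♙ ♙│2
1│♖ · ♗ ♕ ♔ ♗ ♘ ♖│1
  ─────────────────
  a b c d e f g h

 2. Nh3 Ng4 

  a b c d e f g h
  ─────────────────
8│♜ ♞ ♝ ♛ ♚ ♝ · ♜│8
7│♟ ♟ ♟ ♟ ♟ ♟ ♟ ♟│7
6│· · · · · · · ·│6
5│· · · · · · · ·│5
4│· · · · · · ♞ ·│4
3│· · ♘ · · · · ♘│3
2│♙ ♙ ♙ ♙ ♙ ♙ ♙ ♙│2
1│♖ · ♗ ♕ ♔ ♗ · ♖│1
  ─────────────────
  a b c d e f g h

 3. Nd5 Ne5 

  a b c d e f g h
  ─────────────────
8│♜ ♞ ♝ ♛ ♚ ♝ · ♜│8
7│♟ ♟ ♟ ♟ ♟ ♟ ♟ ♟│7
6│· · · · · · · ·│6
5│· · · ♘ ♞ · · ·│5
4│· · · · · · · ·│4
3│· · · · · · · ♘│3
2│♙ ♙ ♙ ♙ ♙ ♙ ♙ ♙│2
1│♖ · ♗ ♕ ♔ ♗ · ♖│1
  ─────────────────
  a b c d e f g h

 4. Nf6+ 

  a b c d e f g h
  ─────────────────
8│♜ ♞ ♝ ♛ ♚ ♝ · ♜│8
7│♟ ♟ ♟ ♟ ♟ ♟ ♟ ♟│7
6│· · · · · ♘ · ·│6
5│· · · · ♞ · · ·│5
4│· · · · · · · ·│4
3│· · · · · · · ♘│3
2│♙ ♙ ♙ ♙ ♙ ♙ ♙ ♙│2
1│♖ · ♗ ♕ ♔ ♗ · ♖│1
  ─────────────────
  a b c d e f g h


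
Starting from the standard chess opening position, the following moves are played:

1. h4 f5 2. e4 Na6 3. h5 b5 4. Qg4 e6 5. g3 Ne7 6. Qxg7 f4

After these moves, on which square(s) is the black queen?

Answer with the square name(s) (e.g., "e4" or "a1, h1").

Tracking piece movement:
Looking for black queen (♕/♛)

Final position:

  a b c d e f g h
  ─────────────────
8│♜ · ♝ ♛ ♚ ♝ · ♜│8
7│♟ · ♟ ♟ ♞ · ♕ ♟│7
6│♞ · · · ♟ · · ·│6
5│· ♟ · · · · · ♙│5
4│· · · · ♙ ♟ · ·│4
3│· · · · · · ♙ ·│3
2│♙ ♙ ♙ ♙ · ♙ · ·│2
1│♖ ♘ ♗ · ♔ ♗ ♘ ♖│1
  ─────────────────
  a b c d e f g h


d8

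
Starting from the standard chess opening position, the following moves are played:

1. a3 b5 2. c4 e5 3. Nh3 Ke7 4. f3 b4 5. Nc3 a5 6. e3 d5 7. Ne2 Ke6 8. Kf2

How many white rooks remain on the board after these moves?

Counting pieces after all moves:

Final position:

  a b c d e f g h
  ─────────────────
8│♜ ♞ ♝ ♛ · ♝ ♞ ♜│8
7│· · ♟ · · ♟ ♟ ♟│7
6│· · · · ♚ · · ·│6
5│♟ · · ♟ ♟ · · ·│5
4│· ♟ ♙ · · · · ·│4
3│♙ · · · ♙ ♙ · ♘│3
2│· ♙ · ♙ ♘ ♔ ♙ ♙│2
1│♖ · ♗ ♕ · ♗ · ♖│1
  ─────────────────
  a b c d e f g h


2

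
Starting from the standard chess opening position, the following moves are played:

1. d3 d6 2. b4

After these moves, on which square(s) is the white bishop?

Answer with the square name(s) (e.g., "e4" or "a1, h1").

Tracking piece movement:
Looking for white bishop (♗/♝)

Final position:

  a b c d e f g h
  ─────────────────
8│♜ ♞ ♝ ♛ ♚ ♝ ♞ ♜│8
7│♟ ♟ ♟ · ♟ ♟ ♟ ♟│7
6│· · · ♟ · · · ·│6
5│· · · · · · · ·│5
4│· ♙ · · · · · ·│4
3│· · · ♙ · · · ·│3
2│♙ · ♙ · ♙ ♙ ♙ ♙│2
1│♖ ♘ ♗ ♕ ♔ ♗ ♘ ♖│1
  ─────────────────
  a b c d e f g h


c1, f1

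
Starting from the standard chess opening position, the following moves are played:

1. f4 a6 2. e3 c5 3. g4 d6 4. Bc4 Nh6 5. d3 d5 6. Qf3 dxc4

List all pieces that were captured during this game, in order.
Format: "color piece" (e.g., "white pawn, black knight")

Tracking captures:
  dxc4: captured white bishop

white bishop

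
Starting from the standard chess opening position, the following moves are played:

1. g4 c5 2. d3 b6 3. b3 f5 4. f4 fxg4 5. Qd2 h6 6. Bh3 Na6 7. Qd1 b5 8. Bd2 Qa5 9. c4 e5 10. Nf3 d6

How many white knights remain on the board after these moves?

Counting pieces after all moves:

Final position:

  a b c d e f g h
  ─────────────────
8│♜ · ♝ · ♚ ♝ ♞ ♜│8
7│♟ · · · · · ♟ ·│7
6│♞ · · ♟ · · · ♟│6
5│♛ ♟ ♟ · ♟ · · ·│5
4│· · ♙ · · ♙ ♟ ·│4
3│· ♙ · ♙ · ♘ · ♗│3
2│♙ · · ♗ ♙ · · ♙│2
1│♖ ♘ · ♕ ♔ · · ♖│1
  ─────────────────
  a b c d e f g h


2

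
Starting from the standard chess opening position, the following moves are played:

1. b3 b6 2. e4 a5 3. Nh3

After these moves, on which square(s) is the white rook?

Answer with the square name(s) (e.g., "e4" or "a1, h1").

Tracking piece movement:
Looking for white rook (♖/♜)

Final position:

  a b c d e f g h
  ─────────────────
8│♜ ♞ ♝ ♛ ♚ ♝ ♞ ♜│8
7│· · ♟ ♟ ♟ ♟ ♟ ♟│7
6│· ♟ · · · · · ·│6
5│♟ · · · · · · ·│5
4│· · · · ♙ · · ·│4
3│· ♙ · · · · · ♘│3
2│♙ · ♙ ♙ · ♙ ♙ ♙│2
1│♖ ♘ ♗ ♕ ♔ ♗ · ♖│1
  ─────────────────
  a b c d e f g h


a1, h1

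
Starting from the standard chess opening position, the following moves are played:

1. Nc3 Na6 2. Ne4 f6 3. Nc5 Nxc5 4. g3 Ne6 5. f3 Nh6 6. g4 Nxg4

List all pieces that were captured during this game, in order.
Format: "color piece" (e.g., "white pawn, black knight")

Tracking captures:
  Nxc5: captured white knight
  Nxg4: captured white pawn

white knight, white pawn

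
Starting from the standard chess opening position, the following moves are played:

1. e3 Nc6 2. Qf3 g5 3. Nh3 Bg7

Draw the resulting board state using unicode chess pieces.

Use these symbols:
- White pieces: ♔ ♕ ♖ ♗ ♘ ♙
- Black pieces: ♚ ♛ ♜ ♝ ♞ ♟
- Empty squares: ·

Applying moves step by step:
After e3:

♜ ♞ ♝ ♛ ♚ ♝ ♞ ♜
♟ ♟ ♟ ♟ ♟ ♟ ♟ ♟
· · · · · · · ·
· · · · · · · ·
· · · · · · · ·
· · · · ♙ · · ·
♙ ♙ ♙ ♙ · ♙ ♙ ♙
♖ ♘ ♗ ♕ ♔ ♗ ♘ ♖


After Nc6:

♜ · ♝ ♛ ♚ ♝ ♞ ♜
♟ ♟ ♟ ♟ ♟ ♟ ♟ ♟
· · ♞ · · · · ·
· · · · · · · ·
· · · · · · · ·
· · · · ♙ · · ·
♙ ♙ ♙ ♙ · ♙ ♙ ♙
♖ ♘ ♗ ♕ ♔ ♗ ♘ ♖


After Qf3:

♜ · ♝ ♛ ♚ ♝ ♞ ♜
♟ ♟ ♟ ♟ ♟ ♟ ♟ ♟
· · ♞ · · · · ·
· · · · · · · ·
· · · · · · · ·
· · · · ♙ ♕ · ·
♙ ♙ ♙ ♙ · ♙ ♙ ♙
♖ ♘ ♗ · ♔ ♗ ♘ ♖


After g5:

♜ · ♝ ♛ ♚ ♝ ♞ ♜
♟ ♟ ♟ ♟ ♟ ♟ · ♟
· · ♞ · · · · ·
· · · · · · ♟ ·
· · · · · · · ·
· · · · ♙ ♕ · ·
♙ ♙ ♙ ♙ · ♙ ♙ ♙
♖ ♘ ♗ · ♔ ♗ ♘ ♖


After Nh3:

♜ · ♝ ♛ ♚ ♝ ♞ ♜
♟ ♟ ♟ ♟ ♟ ♟ · ♟
· · ♞ · · · · ·
· · · · · · ♟ ·
· · · · · · · ·
· · · · ♙ ♕ · ♘
♙ ♙ ♙ ♙ · ♙ ♙ ♙
♖ ♘ ♗ · ♔ ♗ · ♖


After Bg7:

♜ · ♝ ♛ ♚ · ♞ ♜
♟ ♟ ♟ ♟ ♟ ♟ ♝ ♟
· · ♞ · · · · ·
· · · · · · ♟ ·
· · · · · · · ·
· · · · ♙ ♕ · ♘
♙ ♙ ♙ ♙ · ♙ ♙ ♙
♖ ♘ ♗ · ♔ ♗ · ♖



  a b c d e f g h
  ─────────────────
8│♜ · ♝ ♛ ♚ · ♞ ♜│8
7│♟ ♟ ♟ ♟ ♟ ♟ ♝ ♟│7
6│· · ♞ · · · · ·│6
5│· · · · · · ♟ ·│5
4│· · · · · · · ·│4
3│· · · · ♙ ♕ · ♘│3
2│♙ ♙ ♙ ♙ · ♙ ♙ ♙│2
1│♖ ♘ ♗ · ♔ ♗ · ♖│1
  ─────────────────
  a b c d e f g h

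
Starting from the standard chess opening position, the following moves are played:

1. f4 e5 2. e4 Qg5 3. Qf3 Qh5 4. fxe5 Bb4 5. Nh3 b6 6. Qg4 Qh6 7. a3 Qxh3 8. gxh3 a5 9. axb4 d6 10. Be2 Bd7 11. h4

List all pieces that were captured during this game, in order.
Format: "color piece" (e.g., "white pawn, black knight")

Tracking captures:
  fxe5: captured black pawn
  Qxh3: captured white knight
  gxh3: captured black queen
  axb4: captured black bishop

black pawn, white knight, black queen, black bishop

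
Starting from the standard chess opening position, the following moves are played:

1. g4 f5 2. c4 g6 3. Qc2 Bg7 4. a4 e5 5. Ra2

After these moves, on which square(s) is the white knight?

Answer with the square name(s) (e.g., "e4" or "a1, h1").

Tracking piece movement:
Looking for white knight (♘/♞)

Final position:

  a b c d e f g h
  ─────────────────
8│♜ ♞ ♝ ♛ ♚ · ♞ ♜│8
7│♟ ♟ ♟ ♟ · · ♝ ♟│7
6│· · · · · · ♟ ·│6
5│· · · · ♟ ♟ · ·│5
4│♙ · ♙ · · · ♙ ·│4
3│· · · · · · · ·│3
2│♖ ♙ ♕ ♙ ♙ ♙ · ♙│2
1│· ♘ ♗ · ♔ ♗ ♘ ♖│1
  ─────────────────
  a b c d e f g h


b1, g1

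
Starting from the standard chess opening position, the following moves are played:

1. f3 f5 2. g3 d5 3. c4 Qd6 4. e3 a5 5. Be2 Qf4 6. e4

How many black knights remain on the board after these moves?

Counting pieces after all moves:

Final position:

  a b c d e f g h
  ─────────────────
8│♜ ♞ ♝ · ♚ ♝ ♞ ♜│8
7│· ♟ ♟ · ♟ · ♟ ♟│7
6│· · · · · · · ·│6
5│♟ · · ♟ · ♟ · ·│5
4│· · ♙ · ♙ ♛ · ·│4
3│· · · · · ♙ ♙ ·│3
2│♙ ♙ · ♙ ♗ · · ♙│2
1│♖ ♘ ♗ ♕ ♔ · ♘ ♖│1
  ─────────────────
  a b c d e f g h


2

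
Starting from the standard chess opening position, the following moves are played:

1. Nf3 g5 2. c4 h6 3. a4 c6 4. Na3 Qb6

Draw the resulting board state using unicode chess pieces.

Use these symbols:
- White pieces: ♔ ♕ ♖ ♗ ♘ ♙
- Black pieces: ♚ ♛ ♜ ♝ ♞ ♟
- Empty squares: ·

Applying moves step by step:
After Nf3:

♜ ♞ ♝ ♛ ♚ ♝ ♞ ♜
♟ ♟ ♟ ♟ ♟ ♟ ♟ ♟
· · · · · · · ·
· · · · · · · ·
· · · · · · · ·
· · · · · ♘ · ·
♙ ♙ ♙ ♙ ♙ ♙ ♙ ♙
♖ ♘ ♗ ♕ ♔ ♗ · ♖


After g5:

♜ ♞ ♝ ♛ ♚ ♝ ♞ ♜
♟ ♟ ♟ ♟ ♟ ♟ · ♟
· · · · · · · ·
· · · · · · ♟ ·
· · · · · · · ·
· · · · · ♘ · ·
♙ ♙ ♙ ♙ ♙ ♙ ♙ ♙
♖ ♘ ♗ ♕ ♔ ♗ · ♖


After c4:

♜ ♞ ♝ ♛ ♚ ♝ ♞ ♜
♟ ♟ ♟ ♟ ♟ ♟ · ♟
· · · · · · · ·
· · · · · · ♟ ·
· · ♙ · · · · ·
· · · · · ♘ · ·
♙ ♙ · ♙ ♙ ♙ ♙ ♙
♖ ♘ ♗ ♕ ♔ ♗ · ♖


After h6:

♜ ♞ ♝ ♛ ♚ ♝ ♞ ♜
♟ ♟ ♟ ♟ ♟ ♟ · ·
· · · · · · · ♟
· · · · · · ♟ ·
· · ♙ · · · · ·
· · · · · ♘ · ·
♙ ♙ · ♙ ♙ ♙ ♙ ♙
♖ ♘ ♗ ♕ ♔ ♗ · ♖


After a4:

♜ ♞ ♝ ♛ ♚ ♝ ♞ ♜
♟ ♟ ♟ ♟ ♟ ♟ · ·
· · · · · · · ♟
· · · · · · ♟ ·
♙ · ♙ · · · · ·
· · · · · ♘ · ·
· ♙ · ♙ ♙ ♙ ♙ ♙
♖ ♘ ♗ ♕ ♔ ♗ · ♖


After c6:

♜ ♞ ♝ ♛ ♚ ♝ ♞ ♜
♟ ♟ · ♟ ♟ ♟ · ·
· · ♟ · · · · ♟
· · · · · · ♟ ·
♙ · ♙ · · · · ·
· · · · · ♘ · ·
· ♙ · ♙ ♙ ♙ ♙ ♙
♖ ♘ ♗ ♕ ♔ ♗ · ♖


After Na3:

♜ ♞ ♝ ♛ ♚ ♝ ♞ ♜
♟ ♟ · ♟ ♟ ♟ · ·
· · ♟ · · · · ♟
· · · · · · ♟ ·
♙ · ♙ · · · · ·
♘ · · · · ♘ · ·
· ♙ · ♙ ♙ ♙ ♙ ♙
♖ · ♗ ♕ ♔ ♗ · ♖


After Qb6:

♜ ♞ ♝ · ♚ ♝ ♞ ♜
♟ ♟ · ♟ ♟ ♟ · ·
· ♛ ♟ · · · · ♟
· · · · · · ♟ ·
♙ · ♙ · · · · ·
♘ · · · · ♘ · ·
· ♙ · ♙ ♙ ♙ ♙ ♙
♖ · ♗ ♕ ♔ ♗ · ♖



  a b c d e f g h
  ─────────────────
8│♜ ♞ ♝ · ♚ ♝ ♞ ♜│8
7│♟ ♟ · ♟ ♟ ♟ · ·│7
6│· ♛ ♟ · · · · ♟│6
5│· · · · · · ♟ ·│5
4│♙ · ♙ · · · · ·│4
3│♘ · · · · ♘ · ·│3
2│· ♙ · ♙ ♙ ♙ ♙ ♙│2
1│♖ · ♗ ♕ ♔ ♗ · ♖│1
  ─────────────────
  a b c d e f g h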